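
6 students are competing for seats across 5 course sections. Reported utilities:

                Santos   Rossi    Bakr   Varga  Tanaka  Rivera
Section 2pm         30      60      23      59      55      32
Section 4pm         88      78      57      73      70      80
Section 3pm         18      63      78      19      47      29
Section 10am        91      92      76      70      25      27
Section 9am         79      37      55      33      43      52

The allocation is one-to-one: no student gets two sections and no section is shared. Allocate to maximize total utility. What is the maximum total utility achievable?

This is a one-to-one assignment (maximum-weight bipartite matching).
Optimal: Varga→Section 2pm (59 points), Rivera→Section 4pm (80 points), Bakr→Section 3pm (78 points), Rossi→Section 10am (92 points), Santos→Section 9am (79 points) — total 59+80+78+92+79 = 388 points.
Max-entry greedy (repeatedly take the single best remaining cell) gives 369 points, worse by 19.

Maximum total: 388 points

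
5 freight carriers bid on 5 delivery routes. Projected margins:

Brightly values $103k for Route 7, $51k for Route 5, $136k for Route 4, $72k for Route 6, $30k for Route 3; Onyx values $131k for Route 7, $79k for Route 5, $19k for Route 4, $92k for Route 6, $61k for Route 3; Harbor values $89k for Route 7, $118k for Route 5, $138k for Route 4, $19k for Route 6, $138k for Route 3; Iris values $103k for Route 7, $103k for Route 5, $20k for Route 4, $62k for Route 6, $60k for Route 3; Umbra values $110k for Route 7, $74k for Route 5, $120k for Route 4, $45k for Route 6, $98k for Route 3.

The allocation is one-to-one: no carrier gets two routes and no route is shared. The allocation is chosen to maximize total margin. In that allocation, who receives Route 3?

Harbor receives Route 3.

Optimal: Brightly→Route 4 ($136k), Onyx→Route 6 ($92k), Harbor→Route 3 ($138k), Iris→Route 5 ($103k), Umbra→Route 7 ($110k) — total 136+92+138+103+110 = $579k.
Row-greedy (each carrier in turn takes its best remaining route) gives $553k, worse by 26.
Next-best assignment: Brightly→Route 6, Onyx→Route 7, Harbor→Route 3, Iris→Route 5, Umbra→Route 4 = $564k.
Swapping Onyx↔Umbra (Onyx→Route 7 $131k, Umbra→Route 6 $45k) loses 26.
Harbor's own top route is Route 4 ($138k), but forcing Harbor→Route 4 and reassigning the rest optimally gives only $542k — worse by 37.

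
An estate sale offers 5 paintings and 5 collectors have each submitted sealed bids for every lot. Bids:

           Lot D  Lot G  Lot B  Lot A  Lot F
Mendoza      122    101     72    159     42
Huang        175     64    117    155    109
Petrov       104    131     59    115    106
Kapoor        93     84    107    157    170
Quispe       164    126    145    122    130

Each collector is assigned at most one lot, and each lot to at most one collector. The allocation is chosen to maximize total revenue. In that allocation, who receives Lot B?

Optimal: Mendoza→Lot A ($159), Huang→Lot D ($175), Petrov→Lot G ($131), Kapoor→Lot F ($170), Quispe→Lot B ($145) — total 159+175+131+170+145 = $780.
Every other assignment is strictly worse.
Quispe's own top lot is Lot D ($164), but forcing Quispe→Lot D and reassigning the rest optimally gives only $741 — worse by 39.

Quispe receives Lot B.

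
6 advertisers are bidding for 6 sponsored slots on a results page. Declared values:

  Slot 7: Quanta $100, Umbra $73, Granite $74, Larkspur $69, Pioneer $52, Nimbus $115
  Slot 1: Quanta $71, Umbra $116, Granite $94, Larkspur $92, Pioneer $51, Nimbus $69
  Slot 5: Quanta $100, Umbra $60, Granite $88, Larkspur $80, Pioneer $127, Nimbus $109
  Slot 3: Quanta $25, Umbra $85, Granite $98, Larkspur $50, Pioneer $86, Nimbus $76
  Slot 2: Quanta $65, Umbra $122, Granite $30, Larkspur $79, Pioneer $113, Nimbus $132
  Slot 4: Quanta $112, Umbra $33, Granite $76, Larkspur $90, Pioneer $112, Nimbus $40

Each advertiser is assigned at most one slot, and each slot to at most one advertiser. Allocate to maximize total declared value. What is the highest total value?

Optimal: Quanta→Slot 4 ($112), Umbra→Slot 2 ($122), Granite→Slot 3 ($98), Larkspur→Slot 1 ($92), Pioneer→Slot 5 ($127), Nimbus→Slot 7 ($115) — total 112+122+98+92+127+115 = $666.
Column-greedy (each slot in turn goes to its best remaining advertiser) gives $647, worse by 19.
Next-best assignment: Quanta→Slot 7, Umbra→Slot 1, Granite→Slot 3, Larkspur→Slot 4, Pioneer→Slot 5, Nimbus→Slot 2 = $663.
Swapping Larkspur↔Granite (Larkspur→Slot 3 $50, Granite→Slot 1 $94) loses 46.
Checked against all permutations: $666 is optimal.

Max total: $666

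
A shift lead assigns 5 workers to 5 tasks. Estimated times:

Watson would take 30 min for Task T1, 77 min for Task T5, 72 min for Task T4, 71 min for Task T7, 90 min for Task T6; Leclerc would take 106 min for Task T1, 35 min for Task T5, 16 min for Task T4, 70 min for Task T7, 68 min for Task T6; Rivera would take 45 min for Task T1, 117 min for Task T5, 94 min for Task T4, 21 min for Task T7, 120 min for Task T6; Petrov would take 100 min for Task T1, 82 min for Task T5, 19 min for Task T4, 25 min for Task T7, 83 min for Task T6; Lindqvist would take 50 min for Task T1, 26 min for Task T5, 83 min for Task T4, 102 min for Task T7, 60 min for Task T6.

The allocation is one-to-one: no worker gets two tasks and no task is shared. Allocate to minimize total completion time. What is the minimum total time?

Optimal: Watson→Task T1 (30 min), Leclerc→Task T6 (68 min), Rivera→Task T7 (21 min), Petrov→Task T4 (19 min), Lindqvist→Task T5 (26 min) — total 30+68+21+19+26 = 164 min.
Row-greedy (each worker in turn takes its cheapest remaining task) gives 209 min, worse by 45.

Min total: 164 min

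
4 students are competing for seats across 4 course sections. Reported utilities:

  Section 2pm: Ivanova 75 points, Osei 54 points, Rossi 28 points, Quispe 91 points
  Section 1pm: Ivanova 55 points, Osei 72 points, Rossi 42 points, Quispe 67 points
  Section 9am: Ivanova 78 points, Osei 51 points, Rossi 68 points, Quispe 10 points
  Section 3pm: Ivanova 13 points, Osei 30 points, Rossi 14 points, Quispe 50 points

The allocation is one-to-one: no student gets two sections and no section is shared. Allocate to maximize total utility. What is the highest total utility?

This is the linear assignment problem.
Optimal: Ivanova→Section 2pm (75 points), Osei→Section 1pm (72 points), Rossi→Section 9am (68 points), Quispe→Section 3pm (50 points) — total 75+72+68+50 = 265 points.
Row-greedy (each student in turn takes its best remaining section) gives 228 points, worse by 37.
Next-best assignment: Ivanova→Section 9am, Osei→Section 1pm, Rossi→Section 3pm, Quispe→Section 2pm = 255 points.
No other one-to-one assignment exceeds 265 points.

Maximum total: 265 points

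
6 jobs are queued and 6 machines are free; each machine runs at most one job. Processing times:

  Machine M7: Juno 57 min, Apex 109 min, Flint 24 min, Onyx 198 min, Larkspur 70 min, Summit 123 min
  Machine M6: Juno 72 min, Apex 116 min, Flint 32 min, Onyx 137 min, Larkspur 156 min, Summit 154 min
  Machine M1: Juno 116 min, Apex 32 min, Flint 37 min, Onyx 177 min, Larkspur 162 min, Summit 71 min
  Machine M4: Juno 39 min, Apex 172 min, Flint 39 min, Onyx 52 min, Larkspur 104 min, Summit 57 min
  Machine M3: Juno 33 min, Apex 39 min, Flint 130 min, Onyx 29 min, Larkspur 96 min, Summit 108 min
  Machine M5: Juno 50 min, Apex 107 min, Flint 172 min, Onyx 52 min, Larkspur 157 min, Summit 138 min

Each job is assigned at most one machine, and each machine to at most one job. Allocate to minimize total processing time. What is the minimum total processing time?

Min total: 270 min

Treat this as an assignment problem: match each job to one machine.
Optimal: Juno→Machine M5 (50 min), Apex→Machine M1 (32 min), Flint→Machine M6 (32 min), Onyx→Machine M3 (29 min), Larkspur→Machine M7 (70 min), Summit→Machine M4 (57 min) — total 50+32+32+29+70+57 = 270 min.
Column-greedy (each machine in turn goes to its cheapest remaining job) gives 414 min, worse by 144.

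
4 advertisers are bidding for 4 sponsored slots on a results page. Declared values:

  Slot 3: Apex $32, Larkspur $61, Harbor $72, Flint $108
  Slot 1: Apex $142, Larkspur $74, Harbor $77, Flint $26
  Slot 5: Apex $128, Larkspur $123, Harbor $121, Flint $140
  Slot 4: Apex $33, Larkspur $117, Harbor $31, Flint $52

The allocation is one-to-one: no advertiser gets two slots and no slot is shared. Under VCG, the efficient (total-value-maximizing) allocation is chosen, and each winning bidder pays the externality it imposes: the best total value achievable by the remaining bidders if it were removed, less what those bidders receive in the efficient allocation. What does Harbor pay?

Efficient allocation: Apex→Slot 1 ($142), Larkspur→Slot 4 ($117), Harbor→Slot 5 ($121), Flint→Slot 3 ($108); total welfare W = $488.
Harbor receives Slot 5 at value $121, so the others get W − 121 = $367.
Without Harbor: best allocation of the remaining 3 bidders over all 4 slots is Apex→Slot 1 ($142), Larkspur→Slot 4 ($117), Flint→Slot 5 ($140), total $399.
VCG payment = (others' best without Harbor) − (others' welfare with Harbor) = 399 − 367 = $32.

Harbor pays $32.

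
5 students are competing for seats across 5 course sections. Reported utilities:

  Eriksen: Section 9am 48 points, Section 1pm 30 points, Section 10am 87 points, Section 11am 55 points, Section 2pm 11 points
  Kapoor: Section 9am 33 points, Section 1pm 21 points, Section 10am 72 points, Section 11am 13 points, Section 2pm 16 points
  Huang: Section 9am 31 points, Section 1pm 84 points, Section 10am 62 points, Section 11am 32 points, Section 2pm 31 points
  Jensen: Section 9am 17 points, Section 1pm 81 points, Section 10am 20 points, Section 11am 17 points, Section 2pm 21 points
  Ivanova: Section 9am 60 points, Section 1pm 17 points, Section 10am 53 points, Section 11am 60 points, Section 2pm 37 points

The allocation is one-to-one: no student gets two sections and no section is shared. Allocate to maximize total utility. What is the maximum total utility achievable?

Maximum total: 299 points

Optimal: Eriksen→Section 11am (55 points), Kapoor→Section 10am (72 points), Huang→Section 2pm (31 points), Jensen→Section 1pm (81 points), Ivanova→Section 9am (60 points) — total 55+72+31+81+60 = 299 points.
Column-greedy (each section in turn goes to its best remaining student) gives 264 points, worse by 35.
Next-best assignment: Eriksen→Section 9am, Kapoor→Section 10am, Huang→Section 2pm, Jensen→Section 1pm, Ivanova→Section 11am = 292 points.
Swapping Jensen↔Eriksen (Jensen→Section 11am 17 points, Eriksen→Section 1pm 30 points) loses 89.
No other one-to-one assignment exceeds 299 points.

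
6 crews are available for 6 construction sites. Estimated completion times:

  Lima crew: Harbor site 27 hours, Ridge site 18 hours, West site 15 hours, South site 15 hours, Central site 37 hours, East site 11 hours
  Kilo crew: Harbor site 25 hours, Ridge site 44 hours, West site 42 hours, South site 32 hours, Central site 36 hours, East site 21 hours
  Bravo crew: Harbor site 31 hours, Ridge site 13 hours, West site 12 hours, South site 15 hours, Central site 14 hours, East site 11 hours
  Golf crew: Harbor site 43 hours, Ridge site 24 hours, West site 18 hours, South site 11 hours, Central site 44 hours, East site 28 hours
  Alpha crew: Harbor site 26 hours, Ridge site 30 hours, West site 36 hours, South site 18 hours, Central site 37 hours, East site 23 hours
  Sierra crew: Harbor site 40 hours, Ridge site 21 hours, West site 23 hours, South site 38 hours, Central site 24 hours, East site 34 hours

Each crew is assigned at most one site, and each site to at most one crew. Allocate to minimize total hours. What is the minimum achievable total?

Optimal: Lima crew→East site (11 hours), Kilo crew→Harbor site (25 hours), Bravo crew→Central site (14 hours), Golf crew→West site (18 hours), Alpha crew→South site (18 hours), Sierra crew→Ridge site (21 hours) — total 11+25+14+18+18+21 = 107 hours.
Next-best assignment: Lima crew→West site, Kilo crew→East site, Bravo crew→Central site, Golf crew→South site, Alpha crew→Harbor site, Sierra crew→Ridge site = 108 hours.

Minimum total: 107 hours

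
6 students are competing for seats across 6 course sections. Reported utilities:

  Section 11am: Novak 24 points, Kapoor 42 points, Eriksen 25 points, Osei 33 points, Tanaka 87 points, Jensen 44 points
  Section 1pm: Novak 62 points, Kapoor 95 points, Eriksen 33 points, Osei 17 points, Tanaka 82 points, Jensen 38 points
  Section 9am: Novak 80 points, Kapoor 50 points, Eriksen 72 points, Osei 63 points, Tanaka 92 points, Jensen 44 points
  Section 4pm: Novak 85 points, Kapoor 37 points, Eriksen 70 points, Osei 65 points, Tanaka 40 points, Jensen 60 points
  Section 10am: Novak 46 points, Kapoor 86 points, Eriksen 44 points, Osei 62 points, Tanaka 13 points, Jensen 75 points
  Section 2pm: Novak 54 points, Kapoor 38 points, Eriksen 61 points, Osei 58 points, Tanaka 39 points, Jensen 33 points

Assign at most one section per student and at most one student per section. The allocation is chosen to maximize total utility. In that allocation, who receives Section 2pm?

This is a one-to-one assignment (maximum-weight bipartite matching).
Optimal: Novak→Section 4pm (85 points), Kapoor→Section 1pm (95 points), Eriksen→Section 9am (72 points), Osei→Section 2pm (58 points), Tanaka→Section 11am (87 points), Jensen→Section 10am (75 points) — total 85+95+72+58+87+75 = 472 points.
Row-greedy (each student in turn takes its best remaining section) gives 434 points, worse by 38.
Osei's own top section is Section 4pm (65 points), but forcing Osei→Section 4pm and reassigning the rest optimally gives only 463 points — worse by 9.

Osei receives Section 2pm.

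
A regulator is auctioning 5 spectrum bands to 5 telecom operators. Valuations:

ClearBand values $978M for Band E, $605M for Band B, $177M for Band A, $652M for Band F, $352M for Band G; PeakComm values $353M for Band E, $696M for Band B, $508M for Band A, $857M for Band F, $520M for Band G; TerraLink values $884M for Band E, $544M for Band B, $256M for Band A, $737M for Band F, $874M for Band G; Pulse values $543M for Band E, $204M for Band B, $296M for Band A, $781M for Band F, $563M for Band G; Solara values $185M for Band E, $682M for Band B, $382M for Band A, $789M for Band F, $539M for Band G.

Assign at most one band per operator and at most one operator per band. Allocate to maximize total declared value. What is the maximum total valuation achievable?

Optimal: ClearBand→Band E ($978M), PeakComm→Band A ($508M), TerraLink→Band G ($874M), Pulse→Band F ($781M), Solara→Band B ($682M) — total 978+508+874+781+682 = $3823M.
Column-greedy (each band in turn goes to its best remaining operator) gives $3711M, worse by 112.

Maximum total: $3823M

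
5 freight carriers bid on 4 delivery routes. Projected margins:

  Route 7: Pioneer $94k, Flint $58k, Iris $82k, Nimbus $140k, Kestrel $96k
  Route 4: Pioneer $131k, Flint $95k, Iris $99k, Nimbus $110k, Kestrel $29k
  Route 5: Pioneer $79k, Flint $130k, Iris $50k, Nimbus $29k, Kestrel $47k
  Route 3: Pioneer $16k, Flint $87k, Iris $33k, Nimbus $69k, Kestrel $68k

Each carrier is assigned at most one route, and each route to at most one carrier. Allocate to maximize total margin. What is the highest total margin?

Max total: $469k

This is a one-to-one assignment (maximum-weight bipartite matching).
Optimal: Nimbus→Route 7 ($140k), Pioneer→Route 4 ($131k), Flint→Route 5 ($130k), Kestrel→Route 3 ($68k) — total 140+131+130+68 = $469k.
Row-greedy (each carrier in turn takes its best remaining route) gives $412k, worse by 57.
Next-best assignment: Nimbus→Route 7, Iris→Route 4, Flint→Route 5, Kestrel→Route 3 = $437k.
Swapping Pioneer↔Flint (Pioneer→Route 5 $79k, Flint→Route 4 $95k) loses 87.
Checked against all permutations: $469k is optimal.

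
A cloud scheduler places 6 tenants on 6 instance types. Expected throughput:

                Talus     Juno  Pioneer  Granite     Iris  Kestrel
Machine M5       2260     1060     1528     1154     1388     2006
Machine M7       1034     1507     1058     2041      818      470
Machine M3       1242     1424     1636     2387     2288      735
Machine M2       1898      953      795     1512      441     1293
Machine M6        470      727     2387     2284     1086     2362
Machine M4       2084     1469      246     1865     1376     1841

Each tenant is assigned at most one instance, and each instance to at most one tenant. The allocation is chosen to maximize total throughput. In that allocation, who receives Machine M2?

Optimal: Talus→Machine M2 (1898 ops/s), Juno→Machine M4 (1469 ops/s), Pioneer→Machine M6 (2387 ops/s), Granite→Machine M7 (2041 ops/s), Iris→Machine M3 (2288 ops/s), Kestrel→Machine M5 (2006 ops/s) — total 1898+1469+2387+2041+2288+2006 = 12089 ops/s.
Row-greedy (each tenant in turn takes its best remaining instance) gives 11210 ops/s, worse by 879.
Next-best assignment: Talus→Machine M2, Juno→Machine M7, Pioneer→Machine M6, Granite→Machine M4, Iris→Machine M3, Kestrel→Machine M5 = 11951 ops/s.
Checked against all permutations: 12089 ops/s is optimal.
Talus's own top instance is Machine M5 (2260 ops/s), but forcing Talus→Machine M5 and reassigning the rest optimally gives only 11795 ops/s — worse by 294.

Talus receives Machine M2.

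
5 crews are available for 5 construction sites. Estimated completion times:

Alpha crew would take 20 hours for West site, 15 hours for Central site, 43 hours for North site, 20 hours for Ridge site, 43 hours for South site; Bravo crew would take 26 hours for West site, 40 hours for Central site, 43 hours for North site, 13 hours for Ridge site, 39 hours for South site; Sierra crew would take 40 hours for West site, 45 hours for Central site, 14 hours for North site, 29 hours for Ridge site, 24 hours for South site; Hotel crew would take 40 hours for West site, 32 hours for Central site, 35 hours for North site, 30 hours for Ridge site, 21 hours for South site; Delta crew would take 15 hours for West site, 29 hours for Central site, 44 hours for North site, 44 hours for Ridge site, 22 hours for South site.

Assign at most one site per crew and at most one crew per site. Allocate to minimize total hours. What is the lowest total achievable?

This is a one-to-one assignment (minimum-cost bipartite matching).
Optimal: Alpha crew→Central site (15 hours), Bravo crew→Ridge site (13 hours), Sierra crew→North site (14 hours), Hotel crew→South site (21 hours), Delta crew→West site (15 hours) — total 15+13+14+21+15 = 78 hours.
Checked against all permutations: 78 hours is optimal.

Min total: 78 hours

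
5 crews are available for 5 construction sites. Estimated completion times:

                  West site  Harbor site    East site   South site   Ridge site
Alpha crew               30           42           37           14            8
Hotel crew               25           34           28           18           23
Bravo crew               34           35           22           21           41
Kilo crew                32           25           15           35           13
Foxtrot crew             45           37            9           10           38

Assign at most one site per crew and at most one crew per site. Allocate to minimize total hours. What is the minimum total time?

Optimal: Alpha crew→Ridge site (8 hours), Hotel crew→West site (25 hours), Bravo crew→South site (21 hours), Kilo crew→Harbor site (25 hours), Foxtrot crew→East site (9 hours) — total 8+25+21+25+9 = 88 hours.
Column-greedy (each site in turn goes to its cheapest remaining crew) gives 114 hours, worse by 26.
Next-best assignment: Alpha crew→Ridge site, Hotel crew→West site, Bravo crew→East site, Kilo crew→Harbor site, Foxtrot crew→South site = 90 hours.
Swapping Foxtrot crew↔Hotel crew (Foxtrot crew→West site 45 hours, Hotel crew→East site 28 hours) adds 39.

Minimum total: 88 hours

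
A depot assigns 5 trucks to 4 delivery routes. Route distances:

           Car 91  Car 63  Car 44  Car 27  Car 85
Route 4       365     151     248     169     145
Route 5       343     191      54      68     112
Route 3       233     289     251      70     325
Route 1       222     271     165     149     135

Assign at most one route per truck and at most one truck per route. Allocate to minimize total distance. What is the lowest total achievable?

Optimal: Car 63→Route 4 (151 km), Car 44→Route 5 (54 km), Car 27→Route 3 (70 km), Car 85→Route 1 (135 km) — total 151+54+70+135 = 410 km.
Column-greedy (each route in turn goes to its cheapest remaining truck) gives 491 km, worse by 81.
No other one-to-one assignment undercuts 410 km.

Minimum total: 410 km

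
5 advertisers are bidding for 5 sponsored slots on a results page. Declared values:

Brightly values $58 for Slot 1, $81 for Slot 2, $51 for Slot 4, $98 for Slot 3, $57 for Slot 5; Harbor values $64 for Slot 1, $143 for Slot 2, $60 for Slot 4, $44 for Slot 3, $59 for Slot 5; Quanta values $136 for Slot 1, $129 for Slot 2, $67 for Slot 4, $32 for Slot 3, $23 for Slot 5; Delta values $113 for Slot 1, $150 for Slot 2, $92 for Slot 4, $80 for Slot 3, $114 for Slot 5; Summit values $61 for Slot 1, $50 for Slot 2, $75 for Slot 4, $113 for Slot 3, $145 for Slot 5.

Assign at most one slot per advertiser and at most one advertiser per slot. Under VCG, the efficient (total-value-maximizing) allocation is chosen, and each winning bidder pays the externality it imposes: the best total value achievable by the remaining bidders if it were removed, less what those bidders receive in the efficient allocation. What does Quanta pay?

Quanta pays $21.

Efficient allocation: Brightly→Slot 3 ($98), Harbor→Slot 2 ($143), Quanta→Slot 1 ($136), Delta→Slot 4 ($92), Summit→Slot 5 ($145); total welfare W = $614.
Quanta receives Slot 1 at value $136, so the others get W − 136 = $478.
Without Quanta: best allocation of the remaining 4 bidders over all 5 slots is Brightly→Slot 3 ($98), Harbor→Slot 2 ($143), Delta→Slot 1 ($113), Summit→Slot 5 ($145), total $499.
VCG payment = (others' best without Quanta) − (others' welfare with Quanta) = 499 − 478 = $21.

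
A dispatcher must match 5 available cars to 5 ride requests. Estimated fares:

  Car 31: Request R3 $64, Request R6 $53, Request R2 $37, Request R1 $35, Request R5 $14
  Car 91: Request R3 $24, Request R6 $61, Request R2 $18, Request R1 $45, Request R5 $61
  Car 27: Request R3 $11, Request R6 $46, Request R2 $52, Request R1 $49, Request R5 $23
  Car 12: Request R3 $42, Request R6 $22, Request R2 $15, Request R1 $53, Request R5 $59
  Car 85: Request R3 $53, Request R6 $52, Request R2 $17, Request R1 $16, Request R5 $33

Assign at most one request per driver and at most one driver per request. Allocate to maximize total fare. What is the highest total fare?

This is the linear assignment problem.
Optimal: Car 31→Request R3 ($64), Car 91→Request R5 ($61), Car 27→Request R2 ($52), Car 12→Request R1 ($53), Car 85→Request R6 ($52) — total 64+61+52+53+52 = $282.
Row-greedy (each driver in turn takes its best remaining request) gives $252, worse by 30.
No other one-to-one assignment exceeds $282.

Max total: $282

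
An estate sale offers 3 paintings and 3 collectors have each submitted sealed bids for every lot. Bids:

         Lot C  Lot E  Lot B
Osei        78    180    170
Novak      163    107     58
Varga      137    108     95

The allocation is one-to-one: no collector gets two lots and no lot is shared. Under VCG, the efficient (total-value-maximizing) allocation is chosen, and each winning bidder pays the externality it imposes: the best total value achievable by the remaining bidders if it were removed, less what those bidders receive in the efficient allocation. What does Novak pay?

Novak pays $39.

Efficient allocation: Osei→Lot B ($170), Novak→Lot C ($163), Varga→Lot E ($108); total welfare W = $441.
Novak receives Lot C at value $163, so the others get W − 163 = $278.
Without Novak: best allocation of the remaining 2 bidders over all 3 lots is Osei→Lot E ($180), Varga→Lot C ($137), total $317.
VCG payment = (others' best without Novak) − (others' welfare with Novak) = 317 − 278 = $39.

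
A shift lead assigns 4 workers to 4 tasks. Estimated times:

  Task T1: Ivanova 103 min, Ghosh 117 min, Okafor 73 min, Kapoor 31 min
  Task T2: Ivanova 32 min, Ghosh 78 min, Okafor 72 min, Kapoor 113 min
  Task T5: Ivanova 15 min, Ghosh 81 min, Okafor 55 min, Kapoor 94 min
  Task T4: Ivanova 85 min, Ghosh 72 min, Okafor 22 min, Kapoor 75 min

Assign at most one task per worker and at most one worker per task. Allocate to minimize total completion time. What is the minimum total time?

Min total: 146 min

Optimal: Ivanova→Task T5 (15 min), Ghosh→Task T2 (78 min), Okafor→Task T4 (22 min), Kapoor→Task T1 (31 min) — total 15+78+22+31 = 146 min.
Column-greedy (each task in turn goes to its cheapest remaining worker) gives 190 min, worse by 44.
No other one-to-one assignment undercuts 146 min.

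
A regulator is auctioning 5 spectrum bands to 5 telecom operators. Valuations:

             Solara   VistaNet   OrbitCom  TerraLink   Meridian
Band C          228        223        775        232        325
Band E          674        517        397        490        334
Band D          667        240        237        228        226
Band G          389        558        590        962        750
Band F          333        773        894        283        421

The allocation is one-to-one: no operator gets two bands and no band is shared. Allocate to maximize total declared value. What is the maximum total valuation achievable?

Max total: $3511M

Optimal: Solara→Band D ($667M), VistaNet→Band F ($773M), OrbitCom→Band C ($775M), TerraLink→Band G ($962M), Meridian→Band E ($334M) — total 667+773+775+962+334 = $3511M.
Row-greedy (each operator in turn takes its best remaining band) gives $3410M, worse by 101.
Every other assignment is strictly worse.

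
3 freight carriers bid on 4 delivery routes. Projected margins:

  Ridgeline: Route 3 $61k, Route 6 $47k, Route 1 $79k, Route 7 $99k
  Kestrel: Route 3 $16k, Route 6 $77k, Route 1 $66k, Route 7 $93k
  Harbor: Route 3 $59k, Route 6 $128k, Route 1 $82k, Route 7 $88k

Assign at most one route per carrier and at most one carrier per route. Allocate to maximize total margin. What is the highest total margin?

Max total: $300k

This is the linear assignment problem.
Optimal: Ridgeline→Route 1 ($79k), Kestrel→Route 7 ($93k), Harbor→Route 6 ($128k) — total 79+93+128 = $300k.
Max-entry greedy (repeatedly take the single best remaining cell) gives $293k, worse by 7.
Next-best assignment: Ridgeline→Route 7, Kestrel→Route 1, Harbor→Route 6 = $293k.
Swapping Ridgeline↔Harbor (Ridgeline→Route 6 $47k, Harbor→Route 1 $82k) loses 78.
Every other assignment is strictly worse.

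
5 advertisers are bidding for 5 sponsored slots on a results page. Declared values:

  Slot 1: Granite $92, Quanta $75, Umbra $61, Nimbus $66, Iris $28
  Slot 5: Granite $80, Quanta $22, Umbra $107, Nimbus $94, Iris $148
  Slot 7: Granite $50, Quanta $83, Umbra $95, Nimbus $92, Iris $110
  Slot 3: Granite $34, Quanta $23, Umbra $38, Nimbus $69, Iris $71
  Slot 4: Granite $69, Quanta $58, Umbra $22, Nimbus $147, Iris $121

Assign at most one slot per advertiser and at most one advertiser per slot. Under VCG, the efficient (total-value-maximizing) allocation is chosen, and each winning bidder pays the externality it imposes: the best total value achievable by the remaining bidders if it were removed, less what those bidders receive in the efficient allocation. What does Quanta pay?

Quanta pays $57.

Efficient allocation: Granite→Slot 1 ($92), Quanta→Slot 7 ($83), Umbra→Slot 3 ($38), Nimbus→Slot 4 ($147), Iris→Slot 5 ($148); total welfare W = $508.
Quanta receives Slot 7 at value $83, so the others get W − 83 = $425.
Without Quanta: best allocation of the remaining 4 bidders over all 5 slots is Granite→Slot 1 ($92), Umbra→Slot 7 ($95), Nimbus→Slot 4 ($147), Iris→Slot 5 ($148), total $482.
VCG payment = (others' best without Quanta) − (others' welfare with Quanta) = 482 − 425 = $57.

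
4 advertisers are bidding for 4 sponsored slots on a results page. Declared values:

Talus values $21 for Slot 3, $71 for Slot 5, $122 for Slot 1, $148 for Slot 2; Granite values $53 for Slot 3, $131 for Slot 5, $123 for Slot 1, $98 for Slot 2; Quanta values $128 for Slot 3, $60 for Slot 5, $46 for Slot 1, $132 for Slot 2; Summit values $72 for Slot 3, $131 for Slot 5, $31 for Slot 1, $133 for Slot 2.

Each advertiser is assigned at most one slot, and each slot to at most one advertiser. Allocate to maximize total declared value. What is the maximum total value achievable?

Maximum total: $530

Optimal: Talus→Slot 2 ($148), Granite→Slot 1 ($123), Quanta→Slot 3 ($128), Summit→Slot 5 ($131) — total 148+123+128+131 = $530.
Column-greedy (each slot in turn goes to its best remaining advertiser) gives $514, worse by 16.
Swapping Granite↔Talus (Granite→Slot 2 $98, Talus→Slot 1 $122) loses 51.
Every other assignment is strictly worse.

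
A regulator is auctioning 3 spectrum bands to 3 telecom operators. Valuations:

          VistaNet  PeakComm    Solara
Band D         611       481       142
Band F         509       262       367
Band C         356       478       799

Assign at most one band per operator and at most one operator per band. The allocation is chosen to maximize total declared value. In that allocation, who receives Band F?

Optimal: VistaNet→Band F ($509M), PeakComm→Band D ($481M), Solara→Band C ($799M) — total 509+481+799 = $1789M.
Max-entry greedy (repeatedly take the single best remaining cell) gives $1672M, worse by 117.
No other one-to-one assignment exceeds $1789M.
VistaNet's own top band is Band D ($611M), but forcing VistaNet→Band D and reassigning the rest optimally gives only $1672M — worse by 117.

VistaNet receives Band F.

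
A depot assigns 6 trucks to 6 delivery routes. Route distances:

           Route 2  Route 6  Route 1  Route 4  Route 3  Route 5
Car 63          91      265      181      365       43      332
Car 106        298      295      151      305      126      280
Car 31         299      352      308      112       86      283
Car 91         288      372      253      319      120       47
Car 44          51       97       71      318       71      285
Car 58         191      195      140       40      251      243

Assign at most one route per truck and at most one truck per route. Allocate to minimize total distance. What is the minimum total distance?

Min total: 512 km

Optimal: Car 63→Route 2 (91 km), Car 106→Route 1 (151 km), Car 31→Route 3 (86 km), Car 91→Route 5 (47 km), Car 44→Route 6 (97 km), Car 58→Route 4 (40 km) — total 91+151+86+47+97+40 = 512 km.
Column-greedy (each route in turn goes to its cheapest remaining truck) gives 599 km, worse by 87.
Next-best assignment: Car 63→Route 3, Car 106→Route 1, Car 31→Route 4, Car 91→Route 5, Car 44→Route 2, Car 58→Route 6 = 599 km.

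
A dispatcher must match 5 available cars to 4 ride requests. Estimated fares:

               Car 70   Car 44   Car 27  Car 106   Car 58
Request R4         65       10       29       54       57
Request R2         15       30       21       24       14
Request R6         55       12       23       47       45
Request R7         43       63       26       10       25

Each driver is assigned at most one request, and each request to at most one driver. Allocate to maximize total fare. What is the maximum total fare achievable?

Maximum total: $199

Optimal: Car 58→Request R4 ($57), Car 106→Request R2 ($24), Car 70→Request R6 ($55), Car 44→Request R7 ($63) — total 57+24+55+63 = $199.
Column-greedy (each request in turn goes to its best remaining driver) gives $168, worse by 31.
Swapping Car 44↔Car 106 (Car 44→Request R2 $30, Car 106→Request R7 $10) loses 47.
Checked against all permutations: $199 is optimal.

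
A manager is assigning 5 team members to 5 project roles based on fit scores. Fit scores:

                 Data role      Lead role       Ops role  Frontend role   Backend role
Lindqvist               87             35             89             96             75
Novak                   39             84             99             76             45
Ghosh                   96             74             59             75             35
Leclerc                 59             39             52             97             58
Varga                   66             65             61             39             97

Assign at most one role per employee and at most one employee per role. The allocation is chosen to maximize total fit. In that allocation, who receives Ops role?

Optimal: Lindqvist→Ops role (89 pts), Novak→Lead role (84 pts), Ghosh→Data role (96 pts), Leclerc→Frontend role (97 pts), Varga→Backend role (97 pts) — total 89+84+96+97+97 = 463 pts.
Max-entry greedy (repeatedly take the single best remaining cell) gives 424 pts, worse by 39.
No other one-to-one assignment exceeds 463 pts.
Lindqvist's own top role is Frontend role (96 pts), but forcing Lindqvist→Frontend role and reassigning the rest optimally gives only 427 pts — worse by 36.

Lindqvist receives Ops role.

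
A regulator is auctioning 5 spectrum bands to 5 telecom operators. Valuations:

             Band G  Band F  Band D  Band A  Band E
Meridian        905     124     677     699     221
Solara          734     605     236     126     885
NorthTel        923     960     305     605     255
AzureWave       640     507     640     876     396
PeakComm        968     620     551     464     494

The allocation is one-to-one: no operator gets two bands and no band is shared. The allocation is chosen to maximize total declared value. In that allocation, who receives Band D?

Meridian receives Band D.

Treat this as an assignment problem: match each operator to one band.
Optimal: Meridian→Band D ($677M), Solara→Band E ($885M), NorthTel→Band F ($960M), AzureWave→Band A ($876M), PeakComm→Band G ($968M) — total 677+885+960+876+968 = $4366M.
Row-greedy (each operator in turn takes its best remaining band) gives $4177M, worse by 189.
Meridian's own top band is Band G ($905M), but forcing Meridian→Band G and reassigning the rest optimally gives only $4177M — worse by 189.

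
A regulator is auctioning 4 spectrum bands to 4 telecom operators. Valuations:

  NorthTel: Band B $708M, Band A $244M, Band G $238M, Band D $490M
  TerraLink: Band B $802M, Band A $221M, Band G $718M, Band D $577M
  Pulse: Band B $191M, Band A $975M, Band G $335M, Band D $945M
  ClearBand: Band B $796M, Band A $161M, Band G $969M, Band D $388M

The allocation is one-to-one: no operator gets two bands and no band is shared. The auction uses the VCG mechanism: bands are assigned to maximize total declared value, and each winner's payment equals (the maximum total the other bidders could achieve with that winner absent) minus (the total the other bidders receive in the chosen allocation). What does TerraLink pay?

TerraLink pays $218M.

Efficient allocation: NorthTel→Band D ($490M), TerraLink→Band B ($802M), Pulse→Band A ($975M), ClearBand→Band G ($969M); total welfare W = $3236M.
TerraLink receives Band B at value $802M, so the others get W − 802 = $2434M.
Without TerraLink: best allocation of the remaining 3 bidders over all 4 bands is NorthTel→Band B ($708M), Pulse→Band A ($975M), ClearBand→Band G ($969M), total $2652M.
VCG payment = (others' best without TerraLink) − (others' welfare with TerraLink) = 2652 − 2434 = $218M.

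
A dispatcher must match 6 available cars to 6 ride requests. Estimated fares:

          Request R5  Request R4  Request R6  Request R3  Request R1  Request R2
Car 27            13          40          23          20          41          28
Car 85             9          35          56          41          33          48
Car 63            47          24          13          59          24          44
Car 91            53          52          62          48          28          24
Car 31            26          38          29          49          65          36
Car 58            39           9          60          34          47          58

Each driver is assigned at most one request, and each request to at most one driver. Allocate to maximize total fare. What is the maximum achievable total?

Optimal: Car 27→Request R4 ($40), Car 85→Request R6 ($56), Car 63→Request R3 ($59), Car 91→Request R5 ($53), Car 31→Request R1 ($65), Car 58→Request R2 ($58) — total 40+56+59+53+65+58 = $331.
Row-greedy (each driver in turn takes its best remaining request) gives $305, worse by 26.
Swapping Car 63↔Car 58 (Car 63→Request R2 $44, Car 58→Request R3 $34) loses 39.
Every other assignment is strictly worse.

Max total: $331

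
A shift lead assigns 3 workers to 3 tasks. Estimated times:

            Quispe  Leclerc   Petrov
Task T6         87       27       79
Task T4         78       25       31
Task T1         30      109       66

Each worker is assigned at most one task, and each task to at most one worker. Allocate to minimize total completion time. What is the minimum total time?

Minimum total: 88 min

This is a one-to-one assignment (minimum-cost bipartite matching).
Optimal: Quispe→Task T1 (30 min), Leclerc→Task T6 (27 min), Petrov→Task T4 (31 min) — total 30+27+31 = 88 min.
Row-greedy (each worker in turn takes its cheapest remaining task) gives 134 min, worse by 46.
Next-best assignment: Quispe→Task T1, Leclerc→Task T4, Petrov→Task T6 = 134 min.
Swapping Petrov↔Quispe (Petrov→Task T1 66 min, Quispe→Task T4 78 min) adds 83.
Checked against all permutations: 88 min is optimal.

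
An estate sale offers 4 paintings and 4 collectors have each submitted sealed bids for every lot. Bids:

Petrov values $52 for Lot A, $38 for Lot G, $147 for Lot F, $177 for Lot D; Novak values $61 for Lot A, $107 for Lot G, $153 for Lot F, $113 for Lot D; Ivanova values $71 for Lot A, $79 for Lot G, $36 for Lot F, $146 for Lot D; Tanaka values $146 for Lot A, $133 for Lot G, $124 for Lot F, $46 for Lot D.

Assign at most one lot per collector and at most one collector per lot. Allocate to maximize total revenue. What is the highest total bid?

Max total: $555

This is a one-to-one assignment (maximum-weight bipartite matching).
Optimal: Petrov→Lot D ($177), Novak→Lot F ($153), Ivanova→Lot G ($79), Tanaka→Lot A ($146) — total 177+153+79+146 = $555.
Column-greedy (each lot in turn goes to its best remaining collector) gives $546, worse by 9.
Next-best assignment: Petrov→Lot F, Novak→Lot G, Ivanova→Lot D, Tanaka→Lot A = $546.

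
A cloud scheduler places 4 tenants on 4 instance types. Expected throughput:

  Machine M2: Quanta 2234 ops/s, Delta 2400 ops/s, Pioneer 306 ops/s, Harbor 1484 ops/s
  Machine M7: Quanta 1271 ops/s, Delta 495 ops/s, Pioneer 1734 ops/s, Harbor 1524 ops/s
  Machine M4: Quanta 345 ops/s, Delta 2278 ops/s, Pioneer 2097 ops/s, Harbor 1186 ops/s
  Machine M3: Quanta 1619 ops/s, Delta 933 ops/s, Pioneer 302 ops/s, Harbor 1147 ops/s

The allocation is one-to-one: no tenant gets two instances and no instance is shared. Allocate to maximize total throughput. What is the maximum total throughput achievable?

Optimal: Quanta→Machine M3 (1619 ops/s), Delta→Machine M2 (2400 ops/s), Pioneer→Machine M4 (2097 ops/s), Harbor→Machine M7 (1524 ops/s) — total 1619+2400+2097+1524 = 7640 ops/s.
Row-greedy (each tenant in turn takes its best remaining instance) gives 7393 ops/s, worse by 247.
Next-best assignment: Quanta→Machine M2, Delta→Machine M4, Pioneer→Machine M7, Harbor→Machine M3 = 7393 ops/s.
Every other assignment is strictly worse.

Max total: 7640 ops/s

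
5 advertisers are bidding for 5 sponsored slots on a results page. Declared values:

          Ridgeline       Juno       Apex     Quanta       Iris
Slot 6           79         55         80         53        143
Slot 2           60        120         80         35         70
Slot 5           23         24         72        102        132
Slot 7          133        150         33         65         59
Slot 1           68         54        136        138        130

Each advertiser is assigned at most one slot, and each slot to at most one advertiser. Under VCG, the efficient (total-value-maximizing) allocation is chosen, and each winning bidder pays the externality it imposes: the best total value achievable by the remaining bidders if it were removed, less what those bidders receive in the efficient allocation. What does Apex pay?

Apex pays $36.

Efficient allocation: Ridgeline→Slot 7 ($133), Juno→Slot 2 ($120), Apex→Slot 1 ($136), Quanta→Slot 5 ($102), Iris→Slot 6 ($143); total welfare W = $634.
Apex receives Slot 1 at value $136, so the others get W − 136 = $498.
Without Apex: best allocation of the remaining 4 bidders over all 5 slots is Ridgeline→Slot 7 ($133), Juno→Slot 2 ($120), Quanta→Slot 1 ($138), Iris→Slot 6 ($143), total $534.
VCG payment = (others' best without Apex) − (others' welfare with Apex) = 534 − 498 = $36.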